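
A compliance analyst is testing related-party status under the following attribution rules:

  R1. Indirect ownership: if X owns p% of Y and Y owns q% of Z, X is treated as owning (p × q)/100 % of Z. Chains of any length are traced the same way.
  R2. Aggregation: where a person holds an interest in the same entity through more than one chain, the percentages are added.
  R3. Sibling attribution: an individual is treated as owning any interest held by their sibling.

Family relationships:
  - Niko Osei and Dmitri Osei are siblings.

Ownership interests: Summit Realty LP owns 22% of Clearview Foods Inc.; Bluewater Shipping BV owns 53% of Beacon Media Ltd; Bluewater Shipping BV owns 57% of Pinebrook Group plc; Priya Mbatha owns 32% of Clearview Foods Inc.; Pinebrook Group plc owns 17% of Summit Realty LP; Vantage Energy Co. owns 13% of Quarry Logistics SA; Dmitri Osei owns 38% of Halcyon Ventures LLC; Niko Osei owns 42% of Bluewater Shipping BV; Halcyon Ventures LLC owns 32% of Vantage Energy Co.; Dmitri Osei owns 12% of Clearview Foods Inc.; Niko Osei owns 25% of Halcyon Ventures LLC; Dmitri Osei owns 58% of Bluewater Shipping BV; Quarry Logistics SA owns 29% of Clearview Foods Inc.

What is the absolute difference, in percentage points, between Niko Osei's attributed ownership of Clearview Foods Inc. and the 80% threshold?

By sibling attribution (R3), Niko Osei is treated as also owning Dmitri Osei's interest in Bluewater Shipping BV, giving 42% + 58% = 100%.
By sibling attribution (R3), Niko Osei is treated as also owning Dmitri Osei's interest in Halcyon Ventures LLC, giving 25% + 38% = 63%.
By sibling attribution (R3), Niko Osei is treated as owning Dmitri Osei's 12% interest in Clearview Foods Inc.
Chain via Bluewater Shipping BV → Pinebrook Group plc → Summit Realty LP (R1): 100% × 57% × 17% × 22% = 2.1318% of Clearview Foods Inc.
Chain via Halcyon Ventures LLC → Vantage Energy Co. → Quarry Logistics SA (R1): 63% × 32% × 13% × 29% = 0.760032% of Clearview Foods Inc.
Direct interest in Clearview Foods Inc: 12%.
Aggregating (R2): 2.1318% + 0.760032% + 12% = 14.891832%.
14.891832% falls short of the 80% threshold by 65.108168 percentage points.

65.108168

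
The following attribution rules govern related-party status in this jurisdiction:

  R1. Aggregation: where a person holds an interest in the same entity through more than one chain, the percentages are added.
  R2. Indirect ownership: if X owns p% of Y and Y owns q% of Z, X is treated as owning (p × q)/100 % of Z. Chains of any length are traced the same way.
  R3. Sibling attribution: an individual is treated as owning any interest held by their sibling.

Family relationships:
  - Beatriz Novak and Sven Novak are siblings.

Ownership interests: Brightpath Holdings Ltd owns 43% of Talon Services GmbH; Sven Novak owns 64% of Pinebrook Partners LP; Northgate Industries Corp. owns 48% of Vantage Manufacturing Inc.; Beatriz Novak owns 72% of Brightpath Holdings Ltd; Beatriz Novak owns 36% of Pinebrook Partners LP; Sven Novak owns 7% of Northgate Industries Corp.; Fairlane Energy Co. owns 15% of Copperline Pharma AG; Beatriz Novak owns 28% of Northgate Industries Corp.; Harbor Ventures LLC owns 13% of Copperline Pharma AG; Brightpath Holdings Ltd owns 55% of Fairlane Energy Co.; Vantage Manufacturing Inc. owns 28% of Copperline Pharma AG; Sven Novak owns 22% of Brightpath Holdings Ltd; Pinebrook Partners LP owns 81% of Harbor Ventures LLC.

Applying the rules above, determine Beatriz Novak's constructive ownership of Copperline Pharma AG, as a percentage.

22.989%

By sibling attribution (R3), Beatriz Novak is treated as also owning Sven Novak's interest in Pinebrook Partners LP, giving 36% + 64% = 100%.
By sibling attribution (R3), Beatriz Novak is treated as also owning Sven Novak's interest in Brightpath Holdings Ltd, giving 72% + 22% = 94%.
By sibling attribution (R3), Beatriz Novak is treated as also owning Sven Novak's interest in Northgate Industries Corp, giving 28% + 7% = 35%.
Chain via Pinebrook Partners LP → Harbor Ventures LLC (R2): 100% × 81% × 13% = 10.53% of Copperline Pharma AG.
Chain via Brightpath Holdings Ltd → Fairlane Energy Co. (R2): 94% × 55% × 15% = 7.755% of Copperline Pharma AG.
Chain via Northgate Industries Corp. → Vantage Manufacturing Inc. (R2): 35% × 48% × 28% = 4.704% of Copperline Pharma AG.
Aggregating (R1): 10.53% + 7.755% + 4.704% = 22.989%.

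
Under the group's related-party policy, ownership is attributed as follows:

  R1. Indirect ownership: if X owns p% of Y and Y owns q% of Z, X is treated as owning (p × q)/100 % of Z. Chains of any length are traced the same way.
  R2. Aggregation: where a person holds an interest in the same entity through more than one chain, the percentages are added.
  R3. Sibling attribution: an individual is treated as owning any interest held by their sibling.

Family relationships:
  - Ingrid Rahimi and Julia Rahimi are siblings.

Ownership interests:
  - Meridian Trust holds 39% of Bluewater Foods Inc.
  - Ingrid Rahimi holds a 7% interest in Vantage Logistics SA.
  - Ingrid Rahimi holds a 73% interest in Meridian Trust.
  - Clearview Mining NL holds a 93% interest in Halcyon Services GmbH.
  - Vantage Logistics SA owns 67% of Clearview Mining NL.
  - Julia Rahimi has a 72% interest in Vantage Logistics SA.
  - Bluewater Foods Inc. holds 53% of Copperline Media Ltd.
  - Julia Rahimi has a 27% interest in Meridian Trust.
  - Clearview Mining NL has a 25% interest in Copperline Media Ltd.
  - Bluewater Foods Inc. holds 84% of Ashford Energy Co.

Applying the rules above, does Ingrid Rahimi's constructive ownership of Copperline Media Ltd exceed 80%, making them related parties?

By sibling attribution (R3), Ingrid Rahimi is treated as also owning Julia Rahimi's interest in Vantage Logistics SA, giving 7% + 72% = 79%.
By sibling attribution (R3), Ingrid Rahimi is treated as also owning Julia Rahimi's interest in Meridian Trust, giving 73% + 27% = 100%.
Chain via Vantage Logistics SA → Clearview Mining NL (R1): 79% × 67% × 25% = 13.2325% of Copperline Media Ltd.
Chain via Meridian Trust → Bluewater Foods Inc. (R1): 100% × 39% × 53% = 20.67% of Copperline Media Ltd.
Aggregating (R2): 13.2325% + 20.67% = 33.9025%.
33.9025% does not exceed the 80% threshold, so Ingrid is not a related party to Copperline Media Ltd.

No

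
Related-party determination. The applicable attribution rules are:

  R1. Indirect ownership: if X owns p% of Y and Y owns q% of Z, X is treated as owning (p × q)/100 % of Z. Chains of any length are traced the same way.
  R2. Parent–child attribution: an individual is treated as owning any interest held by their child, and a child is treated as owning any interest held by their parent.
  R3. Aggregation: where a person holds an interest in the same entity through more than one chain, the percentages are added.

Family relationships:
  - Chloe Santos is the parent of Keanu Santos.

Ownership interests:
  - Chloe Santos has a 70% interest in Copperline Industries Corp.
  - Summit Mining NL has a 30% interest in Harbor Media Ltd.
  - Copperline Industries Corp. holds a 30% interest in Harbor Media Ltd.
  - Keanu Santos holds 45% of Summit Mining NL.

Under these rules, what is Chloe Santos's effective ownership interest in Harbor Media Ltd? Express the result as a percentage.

34.5%

By parent–child attribution (R2), Chloe Santos is treated as owning Keanu Santos's 45% interest in Summit Mining NL.
Chain via Copperline Industries Corp. (R1): 70% × 30% = 21% of Harbor Media Ltd.
Chain via Summit Mining NL (R1): 45% × 30% = 13.5% of Harbor Media Ltd.
Aggregating (R3): 21% + 13.5% = 34.5%.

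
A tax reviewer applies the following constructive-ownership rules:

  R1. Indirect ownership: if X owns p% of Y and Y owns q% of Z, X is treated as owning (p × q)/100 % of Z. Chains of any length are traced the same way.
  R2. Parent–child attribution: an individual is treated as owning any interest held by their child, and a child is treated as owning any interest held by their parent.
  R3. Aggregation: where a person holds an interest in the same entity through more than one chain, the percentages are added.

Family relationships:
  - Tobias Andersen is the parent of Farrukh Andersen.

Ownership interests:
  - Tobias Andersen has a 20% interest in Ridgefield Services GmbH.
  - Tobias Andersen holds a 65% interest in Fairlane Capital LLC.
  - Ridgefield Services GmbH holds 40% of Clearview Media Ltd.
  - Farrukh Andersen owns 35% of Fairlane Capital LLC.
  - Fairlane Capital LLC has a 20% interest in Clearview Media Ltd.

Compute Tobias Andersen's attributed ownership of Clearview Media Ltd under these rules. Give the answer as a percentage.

28%

By parent–child attribution (R2), Tobias Andersen is treated as also owning Farrukh Andersen's interest in Fairlane Capital LLC, giving 65% + 35% = 100%.
Chain via Ridgefield Services GmbH (R1): 20% × 40% = 8% of Clearview Media Ltd.
Chain via Fairlane Capital LLC (R1): 100% × 20% = 20% of Clearview Media Ltd.
Aggregating (R3): 8% + 20% = 28%.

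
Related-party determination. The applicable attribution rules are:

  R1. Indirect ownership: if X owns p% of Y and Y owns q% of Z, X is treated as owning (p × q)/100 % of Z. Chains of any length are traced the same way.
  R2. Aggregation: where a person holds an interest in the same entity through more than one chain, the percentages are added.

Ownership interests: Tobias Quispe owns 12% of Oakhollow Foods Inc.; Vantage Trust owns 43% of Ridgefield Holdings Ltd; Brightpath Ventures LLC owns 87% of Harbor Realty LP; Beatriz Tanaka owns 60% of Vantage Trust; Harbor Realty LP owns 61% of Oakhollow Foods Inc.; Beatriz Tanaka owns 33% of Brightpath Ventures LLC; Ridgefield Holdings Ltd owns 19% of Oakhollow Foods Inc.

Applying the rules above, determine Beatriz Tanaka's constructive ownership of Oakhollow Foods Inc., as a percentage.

Chain via Brightpath Ventures LLC → Harbor Realty LP (R1): 33% × 87% × 61% = 17.5131% of Oakhollow Foods Inc.
Chain via Vantage Trust → Ridgefield Holdings Ltd (R1): 60% × 43% × 19% = 4.902% of Oakhollow Foods Inc.
Aggregating (R2): 17.5131% + 4.902% = 22.4151%.

22.4151%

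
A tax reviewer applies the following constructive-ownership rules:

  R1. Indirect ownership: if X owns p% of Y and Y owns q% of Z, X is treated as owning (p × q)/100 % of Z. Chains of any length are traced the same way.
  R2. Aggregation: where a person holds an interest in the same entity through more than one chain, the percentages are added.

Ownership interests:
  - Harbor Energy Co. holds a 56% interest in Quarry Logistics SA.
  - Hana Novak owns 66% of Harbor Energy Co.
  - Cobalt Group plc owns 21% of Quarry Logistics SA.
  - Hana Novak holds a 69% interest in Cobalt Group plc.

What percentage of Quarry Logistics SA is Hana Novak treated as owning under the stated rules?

Chain via Cobalt Group plc (R1): 69% × 21% = 14.49% of Quarry Logistics SA.
Chain via Harbor Energy Co. (R1): 66% × 56% = 36.96% of Quarry Logistics SA.
Aggregating (R2): 14.49% + 36.96% = 51.45%.

51.45%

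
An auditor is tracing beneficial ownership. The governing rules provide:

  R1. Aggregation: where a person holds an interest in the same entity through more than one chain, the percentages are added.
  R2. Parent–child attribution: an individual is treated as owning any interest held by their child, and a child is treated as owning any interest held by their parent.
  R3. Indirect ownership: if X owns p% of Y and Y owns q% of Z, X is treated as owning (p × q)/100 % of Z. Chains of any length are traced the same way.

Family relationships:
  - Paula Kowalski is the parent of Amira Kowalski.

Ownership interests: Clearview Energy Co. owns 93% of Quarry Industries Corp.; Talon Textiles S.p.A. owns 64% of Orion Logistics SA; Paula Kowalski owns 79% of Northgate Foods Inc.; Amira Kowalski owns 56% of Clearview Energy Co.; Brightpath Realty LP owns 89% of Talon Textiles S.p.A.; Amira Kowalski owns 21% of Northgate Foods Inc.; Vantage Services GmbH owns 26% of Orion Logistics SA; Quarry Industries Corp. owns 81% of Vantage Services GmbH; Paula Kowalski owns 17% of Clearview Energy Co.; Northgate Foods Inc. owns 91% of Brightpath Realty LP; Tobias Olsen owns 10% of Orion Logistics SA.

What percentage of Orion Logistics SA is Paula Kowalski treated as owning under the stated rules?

66.131234%

By parent–child attribution (R2), Paula Kowalski is treated as also owning Amira Kowalski's interest in Clearview Energy Co, giving 17% + 56% = 73%.
By parent–child attribution (R2), Paula Kowalski is treated as also owning Amira Kowalski's interest in Northgate Foods Inc, giving 79% + 21% = 100%.
Chain via Clearview Energy Co. → Quarry Industries Corp. → Vantage Services GmbH (R3): 73% × 93% × 81% × 26% = 14.297634% of Orion Logistics SA.
Chain via Northgate Foods Inc. → Brightpath Realty LP → Talon Textiles S.p.A. (R3): 100% × 91% × 89% × 64% = 51.8336% of Orion Logistics SA.
Aggregating (R1): 14.297634% + 51.8336% = 66.131234%.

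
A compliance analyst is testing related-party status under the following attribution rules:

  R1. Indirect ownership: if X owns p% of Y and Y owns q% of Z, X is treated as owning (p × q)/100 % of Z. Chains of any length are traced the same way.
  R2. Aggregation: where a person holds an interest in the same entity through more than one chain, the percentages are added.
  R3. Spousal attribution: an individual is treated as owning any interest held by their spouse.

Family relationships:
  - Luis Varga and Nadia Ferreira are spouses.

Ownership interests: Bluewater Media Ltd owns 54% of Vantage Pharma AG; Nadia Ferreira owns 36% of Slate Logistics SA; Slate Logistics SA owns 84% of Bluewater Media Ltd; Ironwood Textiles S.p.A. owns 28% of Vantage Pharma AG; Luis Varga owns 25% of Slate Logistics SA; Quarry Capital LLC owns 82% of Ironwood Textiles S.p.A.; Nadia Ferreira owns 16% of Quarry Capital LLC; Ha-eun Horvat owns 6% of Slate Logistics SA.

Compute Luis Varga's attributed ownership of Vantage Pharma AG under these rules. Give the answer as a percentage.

31.3432%

By spousal attribution (R3), Luis Varga is treated as also owning Nadia Ferreira's interest in Slate Logistics SA, giving 25% + 36% = 61%.
By spousal attribution (R3), Luis Varga is treated as owning Nadia Ferreira's 16% interest in Quarry Capital LLC.
Chain via Slate Logistics SA → Bluewater Media Ltd (R1): 61% × 84% × 54% = 27.6696% of Vantage Pharma AG.
Chain via Quarry Capital LLC → Ironwood Textiles S.p.A. (R1): 16% × 82% × 28% = 3.6736% of Vantage Pharma AG.
Aggregating (R2): 27.6696% + 3.6736% = 31.3432%.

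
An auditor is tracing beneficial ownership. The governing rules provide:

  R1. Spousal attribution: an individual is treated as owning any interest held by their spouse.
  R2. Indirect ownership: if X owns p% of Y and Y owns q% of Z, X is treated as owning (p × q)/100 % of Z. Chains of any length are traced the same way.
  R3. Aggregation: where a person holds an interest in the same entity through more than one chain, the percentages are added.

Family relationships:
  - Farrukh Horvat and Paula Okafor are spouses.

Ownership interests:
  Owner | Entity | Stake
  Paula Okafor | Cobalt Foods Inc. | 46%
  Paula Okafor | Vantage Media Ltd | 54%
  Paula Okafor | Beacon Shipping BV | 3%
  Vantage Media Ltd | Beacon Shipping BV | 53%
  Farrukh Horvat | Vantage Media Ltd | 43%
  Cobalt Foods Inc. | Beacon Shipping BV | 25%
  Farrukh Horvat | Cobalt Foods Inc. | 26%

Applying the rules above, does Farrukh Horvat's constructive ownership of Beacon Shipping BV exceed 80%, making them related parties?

No

By spousal attribution (R1), Farrukh Horvat is treated as also owning Paula Okafor's interest in Vantage Media Ltd, giving 43% + 54% = 97%.
By spousal attribution (R1), Farrukh Horvat is treated as also owning Paula Okafor's interest in Cobalt Foods Inc, giving 26% + 46% = 72%.
By spousal attribution (R1), Farrukh Horvat is treated as owning Paula Okafor's 3% interest in Beacon Shipping BV.
Chain via Vantage Media Ltd (R2): 97% × 53% = 51.41% of Beacon Shipping BV.
Chain via Cobalt Foods Inc. (R2): 72% × 25% = 18% of Beacon Shipping BV.
Direct interest in Beacon Shipping BV: 3%.
Aggregating (R3): 51.41% + 18% + 3% = 72.41%.
72.41% does not exceed the 80% threshold, so Farrukh is not a related party to Beacon Shipping BV.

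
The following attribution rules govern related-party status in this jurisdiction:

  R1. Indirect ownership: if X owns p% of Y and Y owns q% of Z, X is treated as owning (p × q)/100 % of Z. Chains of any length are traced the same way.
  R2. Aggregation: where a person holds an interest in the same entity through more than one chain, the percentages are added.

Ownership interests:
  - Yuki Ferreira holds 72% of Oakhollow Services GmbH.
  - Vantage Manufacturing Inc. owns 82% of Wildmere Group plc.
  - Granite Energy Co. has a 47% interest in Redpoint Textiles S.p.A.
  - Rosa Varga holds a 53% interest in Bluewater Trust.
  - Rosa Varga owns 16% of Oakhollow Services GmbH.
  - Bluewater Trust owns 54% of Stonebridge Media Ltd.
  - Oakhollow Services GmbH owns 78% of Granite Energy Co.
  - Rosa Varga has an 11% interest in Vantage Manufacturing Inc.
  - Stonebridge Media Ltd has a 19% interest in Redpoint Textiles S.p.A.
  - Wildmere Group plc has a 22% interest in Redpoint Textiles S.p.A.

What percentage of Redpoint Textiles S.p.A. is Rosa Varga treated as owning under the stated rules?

Chain via Bluewater Trust → Stonebridge Media Ltd (R1): 53% × 54% × 19% = 5.4378% of Redpoint Textiles S.p.A.
Chain via Vantage Manufacturing Inc. → Wildmere Group plc (R1): 11% × 82% × 22% = 1.9844% of Redpoint Textiles S.p.A.
Chain via Oakhollow Services GmbH → Granite Energy Co. (R1): 16% × 78% × 47% = 5.8656% of Redpoint Textiles S.p.A.
Aggregating (R2): 5.4378% + 1.9844% + 5.8656% = 13.2878%.

13.2878%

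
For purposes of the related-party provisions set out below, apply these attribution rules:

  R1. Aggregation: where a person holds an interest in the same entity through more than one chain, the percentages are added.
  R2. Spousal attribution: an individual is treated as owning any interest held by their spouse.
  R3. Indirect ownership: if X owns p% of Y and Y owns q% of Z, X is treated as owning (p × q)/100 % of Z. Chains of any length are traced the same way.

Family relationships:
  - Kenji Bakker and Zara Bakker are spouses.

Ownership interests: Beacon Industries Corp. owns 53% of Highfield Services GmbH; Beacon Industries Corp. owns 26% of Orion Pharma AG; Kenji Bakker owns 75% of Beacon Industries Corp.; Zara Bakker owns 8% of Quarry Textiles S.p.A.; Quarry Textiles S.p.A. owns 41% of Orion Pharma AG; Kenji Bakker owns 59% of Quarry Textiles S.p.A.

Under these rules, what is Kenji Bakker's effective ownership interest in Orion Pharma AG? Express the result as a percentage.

By spousal attribution (R2), Kenji Bakker is treated as also owning Zara Bakker's interest in Quarry Textiles S.p.A, giving 59% + 8% = 67%.
Chain via Beacon Industries Corp. (R3): 75% × 26% = 19.5% of Orion Pharma AG.
Chain via Quarry Textiles S.p.A. (R3): 67% × 41% = 27.47% of Orion Pharma AG.
Aggregating (R1): 19.5% + 27.47% = 46.97%.

46.97%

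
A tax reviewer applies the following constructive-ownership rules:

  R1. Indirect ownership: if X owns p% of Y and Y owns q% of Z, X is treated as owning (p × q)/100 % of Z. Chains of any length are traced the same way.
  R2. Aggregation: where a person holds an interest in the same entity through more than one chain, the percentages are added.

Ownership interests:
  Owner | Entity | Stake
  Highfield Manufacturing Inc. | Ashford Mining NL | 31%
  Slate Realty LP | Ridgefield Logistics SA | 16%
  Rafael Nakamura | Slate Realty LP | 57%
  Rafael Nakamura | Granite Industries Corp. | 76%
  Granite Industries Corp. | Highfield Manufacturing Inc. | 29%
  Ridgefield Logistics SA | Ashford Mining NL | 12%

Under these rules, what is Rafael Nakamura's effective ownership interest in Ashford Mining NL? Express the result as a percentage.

Chain via Slate Realty LP → Ridgefield Logistics SA (R1): 57% × 16% × 12% = 1.0944% of Ashford Mining NL.
Chain via Granite Industries Corp. → Highfield Manufacturing Inc. (R1): 76% × 29% × 31% = 6.8324% of Ashford Mining NL.
Aggregating (R2): 1.0944% + 6.8324% = 7.9268%.

7.9268%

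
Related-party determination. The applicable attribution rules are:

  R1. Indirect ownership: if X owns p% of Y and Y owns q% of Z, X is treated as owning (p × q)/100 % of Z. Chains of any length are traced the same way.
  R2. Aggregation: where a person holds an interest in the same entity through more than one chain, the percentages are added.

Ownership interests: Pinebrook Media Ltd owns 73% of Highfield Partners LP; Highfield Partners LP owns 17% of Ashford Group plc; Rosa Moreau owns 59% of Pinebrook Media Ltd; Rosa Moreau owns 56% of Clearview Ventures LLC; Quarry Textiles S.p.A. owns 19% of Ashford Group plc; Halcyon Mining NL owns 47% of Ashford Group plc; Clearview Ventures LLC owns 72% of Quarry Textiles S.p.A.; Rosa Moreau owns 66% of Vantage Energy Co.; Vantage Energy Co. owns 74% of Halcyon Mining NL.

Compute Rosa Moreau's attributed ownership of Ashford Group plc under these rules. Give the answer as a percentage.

37.9375%

Chain via Clearview Ventures LLC → Quarry Textiles S.p.A. (R1): 56% × 72% × 19% = 7.6608% of Ashford Group plc.
Chain via Vantage Energy Co. → Halcyon Mining NL (R1): 66% × 74% × 47% = 22.9548% of Ashford Group plc.
Chain via Pinebrook Media Ltd → Highfield Partners LP (R1): 59% × 73% × 17% = 7.3219% of Ashford Group plc.
Aggregating (R2): 7.6608% + 22.9548% + 7.3219% = 37.9375%.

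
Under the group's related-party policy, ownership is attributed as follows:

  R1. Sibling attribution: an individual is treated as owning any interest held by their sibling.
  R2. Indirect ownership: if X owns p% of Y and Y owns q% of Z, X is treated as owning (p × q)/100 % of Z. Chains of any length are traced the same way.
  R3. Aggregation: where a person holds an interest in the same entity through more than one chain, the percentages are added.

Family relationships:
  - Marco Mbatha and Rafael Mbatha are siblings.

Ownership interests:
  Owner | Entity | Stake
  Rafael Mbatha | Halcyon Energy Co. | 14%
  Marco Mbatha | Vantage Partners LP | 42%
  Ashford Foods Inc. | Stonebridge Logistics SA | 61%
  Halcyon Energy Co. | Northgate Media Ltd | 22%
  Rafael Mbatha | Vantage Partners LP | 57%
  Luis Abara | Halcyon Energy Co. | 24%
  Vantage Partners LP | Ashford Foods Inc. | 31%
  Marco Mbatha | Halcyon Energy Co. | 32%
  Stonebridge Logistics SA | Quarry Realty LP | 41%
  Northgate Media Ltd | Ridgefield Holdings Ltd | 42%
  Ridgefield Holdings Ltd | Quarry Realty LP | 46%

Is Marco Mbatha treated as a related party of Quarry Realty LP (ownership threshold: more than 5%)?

Yes

By sibling attribution (R1), Marco Mbatha is treated as also owning Rafael Mbatha's interest in Halcyon Energy Co, giving 32% + 14% = 46%.
By sibling attribution (R1), Marco Mbatha is treated as also owning Rafael Mbatha's interest in Vantage Partners LP, giving 42% + 57% = 99%.
Chain via Halcyon Energy Co. → Northgate Media Ltd → Ridgefield Holdings Ltd (R2): 46% × 22% × 42% × 46% = 1.955184% of Quarry Realty LP.
Chain via Vantage Partners LP → Ashford Foods Inc. → Stonebridge Logistics SA (R2): 99% × 31% × 61% × 41% = 7.675569% of Quarry Realty LP.
Aggregating (R3): 1.955184% + 7.675569% = 9.630753%.
9.630753% exceeds the 5% threshold, so Marco is a related party to Quarry Realty LP.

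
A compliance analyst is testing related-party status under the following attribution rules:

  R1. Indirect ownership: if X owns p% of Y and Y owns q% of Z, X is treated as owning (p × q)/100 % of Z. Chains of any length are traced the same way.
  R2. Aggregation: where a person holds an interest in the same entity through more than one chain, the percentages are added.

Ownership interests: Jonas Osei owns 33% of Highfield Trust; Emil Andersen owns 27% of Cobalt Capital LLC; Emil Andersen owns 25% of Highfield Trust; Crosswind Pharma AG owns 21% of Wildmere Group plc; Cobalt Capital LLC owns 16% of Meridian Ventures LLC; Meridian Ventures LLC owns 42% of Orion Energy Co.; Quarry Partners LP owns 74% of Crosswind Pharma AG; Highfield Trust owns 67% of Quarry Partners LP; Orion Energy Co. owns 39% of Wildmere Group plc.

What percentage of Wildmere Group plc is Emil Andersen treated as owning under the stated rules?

3.310566%

Chain via Highfield Trust → Quarry Partners LP → Crosswind Pharma AG (R1): 25% × 67% × 74% × 21% = 2.60295% of Wildmere Group plc.
Chain via Cobalt Capital LLC → Meridian Ventures LLC → Orion Energy Co. (R1): 27% × 16% × 42% × 39% = 0.707616% of Wildmere Group plc.
Aggregating (R2): 2.60295% + 0.707616% = 3.310566%.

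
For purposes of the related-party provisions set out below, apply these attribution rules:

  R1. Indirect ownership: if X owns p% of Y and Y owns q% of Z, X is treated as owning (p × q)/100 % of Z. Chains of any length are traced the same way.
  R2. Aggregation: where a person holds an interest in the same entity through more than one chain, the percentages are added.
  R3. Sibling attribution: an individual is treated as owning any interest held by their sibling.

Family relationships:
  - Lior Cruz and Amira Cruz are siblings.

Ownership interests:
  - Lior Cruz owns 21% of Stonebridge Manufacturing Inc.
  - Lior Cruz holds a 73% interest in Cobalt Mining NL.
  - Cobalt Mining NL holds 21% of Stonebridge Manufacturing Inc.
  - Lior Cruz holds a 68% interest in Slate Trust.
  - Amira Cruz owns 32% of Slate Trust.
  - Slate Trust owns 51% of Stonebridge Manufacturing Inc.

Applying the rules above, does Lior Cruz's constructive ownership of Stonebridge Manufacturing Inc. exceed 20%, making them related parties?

Yes

By sibling attribution (R3), Lior Cruz is treated as also owning Amira Cruz's interest in Slate Trust, giving 68% + 32% = 100%.
Chain via Slate Trust (R1): 100% × 51% = 51% of Stonebridge Manufacturing Inc.
Chain via Cobalt Mining NL (R1): 73% × 21% = 15.33% of Stonebridge Manufacturing Inc.
Direct interest in Stonebridge Manufacturing Inc: 21%.
Aggregating (R2): 51% + 15.33% + 21% = 87.33%.
87.33% exceeds the 20% threshold, so Lior is a related party to Stonebridge Manufacturing Inc.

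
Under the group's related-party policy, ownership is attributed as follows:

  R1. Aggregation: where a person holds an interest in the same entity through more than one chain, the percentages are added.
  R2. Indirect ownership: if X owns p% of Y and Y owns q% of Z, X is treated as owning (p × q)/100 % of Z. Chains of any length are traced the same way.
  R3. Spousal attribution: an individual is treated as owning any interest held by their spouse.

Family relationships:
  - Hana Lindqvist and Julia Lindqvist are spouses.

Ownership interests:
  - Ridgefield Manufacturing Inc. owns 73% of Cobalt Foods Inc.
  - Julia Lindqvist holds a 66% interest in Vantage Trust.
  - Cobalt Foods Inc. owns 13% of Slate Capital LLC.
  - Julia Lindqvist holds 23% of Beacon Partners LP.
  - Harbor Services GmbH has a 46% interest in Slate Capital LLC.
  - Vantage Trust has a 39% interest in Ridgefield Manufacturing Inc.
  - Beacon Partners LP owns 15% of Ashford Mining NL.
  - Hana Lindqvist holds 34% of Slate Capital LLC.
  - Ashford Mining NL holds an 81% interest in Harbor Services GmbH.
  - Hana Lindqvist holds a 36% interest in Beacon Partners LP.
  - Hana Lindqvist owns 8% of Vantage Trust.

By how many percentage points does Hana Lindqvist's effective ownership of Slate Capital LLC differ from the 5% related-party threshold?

By spousal attribution (R3), Hana Lindqvist is treated as also owning Julia Lindqvist's interest in Beacon Partners LP, giving 36% + 23% = 59%.
By spousal attribution (R3), Hana Lindqvist is treated as also owning Julia Lindqvist's interest in Vantage Trust, giving 8% + 66% = 74%.
Chain via Beacon Partners LP → Ashford Mining NL → Harbor Services GmbH (R2): 59% × 15% × 81% × 46% = 3.29751% of Slate Capital LLC.
Chain via Vantage Trust → Ridgefield Manufacturing Inc. → Cobalt Foods Inc. (R2): 74% × 39% × 73% × 13% = 2.738814% of Slate Capital LLC.
Direct interest in Slate Capital LLC: 34%.
Aggregating (R1): 3.29751% + 2.738814% + 34% = 40.036324%.
40.036324% exceeds the 5% threshold by 35.036324 percentage points.

35.036324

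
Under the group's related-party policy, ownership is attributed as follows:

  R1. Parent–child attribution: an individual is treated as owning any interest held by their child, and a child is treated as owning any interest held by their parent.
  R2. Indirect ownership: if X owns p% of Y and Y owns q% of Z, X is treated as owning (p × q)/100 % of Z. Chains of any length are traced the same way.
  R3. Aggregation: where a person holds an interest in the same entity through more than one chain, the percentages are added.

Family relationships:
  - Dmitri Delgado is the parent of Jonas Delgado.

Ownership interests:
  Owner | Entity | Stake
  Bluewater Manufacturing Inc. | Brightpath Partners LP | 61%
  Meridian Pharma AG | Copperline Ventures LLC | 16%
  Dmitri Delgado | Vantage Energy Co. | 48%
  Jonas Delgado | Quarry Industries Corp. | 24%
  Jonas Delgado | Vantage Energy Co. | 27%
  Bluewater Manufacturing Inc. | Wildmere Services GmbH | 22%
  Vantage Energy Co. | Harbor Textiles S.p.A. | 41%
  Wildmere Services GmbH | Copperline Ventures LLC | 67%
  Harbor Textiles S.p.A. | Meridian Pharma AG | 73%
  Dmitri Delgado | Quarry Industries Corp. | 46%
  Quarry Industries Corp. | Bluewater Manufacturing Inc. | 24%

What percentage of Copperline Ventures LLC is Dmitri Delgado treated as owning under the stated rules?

By parent–child attribution (R1), Dmitri Delgado is treated as also owning Jonas Delgado's interest in Quarry Industries Corp, giving 46% + 24% = 70%.
By parent–child attribution (R1), Dmitri Delgado is treated as also owning Jonas Delgado's interest in Vantage Energy Co, giving 48% + 27% = 75%.
Chain via Quarry Industries Corp. → Bluewater Manufacturing Inc. → Wildmere Services GmbH (R2): 70% × 24% × 22% × 67% = 2.47632% of Copperline Ventures LLC.
Chain via Vantage Energy Co. → Harbor Textiles S.p.A. → Meridian Pharma AG (R2): 75% × 41% × 73% × 16% = 3.5916% of Copperline Ventures LLC.
Aggregating (R3): 2.47632% + 3.5916% = 6.06792%.

6.06792%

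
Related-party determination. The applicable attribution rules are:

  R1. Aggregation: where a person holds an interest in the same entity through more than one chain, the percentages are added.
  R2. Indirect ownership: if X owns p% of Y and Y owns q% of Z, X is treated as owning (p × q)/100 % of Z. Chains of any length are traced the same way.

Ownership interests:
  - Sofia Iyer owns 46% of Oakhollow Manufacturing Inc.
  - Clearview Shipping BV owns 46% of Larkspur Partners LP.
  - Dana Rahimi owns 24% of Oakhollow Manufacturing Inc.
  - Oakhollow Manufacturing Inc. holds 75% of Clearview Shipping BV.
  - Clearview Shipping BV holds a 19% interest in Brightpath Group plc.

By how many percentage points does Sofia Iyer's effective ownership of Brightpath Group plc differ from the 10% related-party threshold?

3.445

Chain via Oakhollow Manufacturing Inc. → Clearview Shipping BV (R2): 46% × 75% × 19% = 6.555% of Brightpath Group plc.
6.555% falls short of the 10% threshold by 3.445 percentage points.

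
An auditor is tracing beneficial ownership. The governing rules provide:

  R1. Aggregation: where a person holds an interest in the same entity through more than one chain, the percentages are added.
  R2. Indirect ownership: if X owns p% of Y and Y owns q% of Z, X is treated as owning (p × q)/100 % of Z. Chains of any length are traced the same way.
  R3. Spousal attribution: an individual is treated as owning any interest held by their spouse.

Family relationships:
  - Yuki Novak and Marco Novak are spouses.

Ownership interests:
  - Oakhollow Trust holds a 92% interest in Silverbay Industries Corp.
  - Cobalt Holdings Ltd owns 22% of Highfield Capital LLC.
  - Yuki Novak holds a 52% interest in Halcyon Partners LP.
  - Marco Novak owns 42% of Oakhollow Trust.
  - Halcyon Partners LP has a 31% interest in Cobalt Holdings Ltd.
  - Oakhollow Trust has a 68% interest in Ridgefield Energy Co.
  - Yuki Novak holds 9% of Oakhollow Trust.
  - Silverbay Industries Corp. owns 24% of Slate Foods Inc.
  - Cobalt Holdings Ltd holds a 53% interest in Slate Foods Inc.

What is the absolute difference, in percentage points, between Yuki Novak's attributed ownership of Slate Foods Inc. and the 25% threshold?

By spousal attribution (R3), Yuki Novak is treated as also owning Marco Novak's interest in Oakhollow Trust, giving 9% + 42% = 51%.
Chain via Oakhollow Trust → Silverbay Industries Corp. (R2): 51% × 92% × 24% = 11.2608% of Slate Foods Inc.
Chain via Halcyon Partners LP → Cobalt Holdings Ltd (R2): 52% × 31% × 53% = 8.5436% of Slate Foods Inc.
Aggregating (R1): 11.2608% + 8.5436% = 19.8044%.
19.8044% falls short of the 25% threshold by 5.1956 percentage points.

5.1956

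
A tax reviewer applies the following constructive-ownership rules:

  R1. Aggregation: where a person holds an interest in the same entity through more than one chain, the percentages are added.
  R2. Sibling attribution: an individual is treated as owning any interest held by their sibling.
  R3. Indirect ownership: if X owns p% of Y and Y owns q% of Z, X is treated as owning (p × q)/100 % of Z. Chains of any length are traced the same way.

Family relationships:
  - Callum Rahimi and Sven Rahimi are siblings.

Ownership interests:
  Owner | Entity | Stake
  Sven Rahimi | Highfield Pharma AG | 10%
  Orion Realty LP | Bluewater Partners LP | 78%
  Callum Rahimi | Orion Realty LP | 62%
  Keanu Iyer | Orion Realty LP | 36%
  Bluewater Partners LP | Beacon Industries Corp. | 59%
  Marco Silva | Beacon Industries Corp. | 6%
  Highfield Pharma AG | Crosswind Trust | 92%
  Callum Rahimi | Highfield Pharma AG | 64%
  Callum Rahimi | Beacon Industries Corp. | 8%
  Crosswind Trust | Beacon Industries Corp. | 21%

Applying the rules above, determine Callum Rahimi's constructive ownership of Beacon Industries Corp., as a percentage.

By sibling attribution (R2), Callum Rahimi is treated as also owning Sven Rahimi's interest in Highfield Pharma AG, giving 64% + 10% = 74%.
Chain via Orion Realty LP → Bluewater Partners LP (R3): 62% × 78% × 59% = 28.5324% of Beacon Industries Corp.
Chain via Highfield Pharma AG → Crosswind Trust (R3): 74% × 92% × 21% = 14.2968% of Beacon Industries Corp.
Direct interest in Beacon Industries Corp: 8%.
Aggregating (R1): 28.5324% + 14.2968% + 8% = 50.8292%.

50.8292%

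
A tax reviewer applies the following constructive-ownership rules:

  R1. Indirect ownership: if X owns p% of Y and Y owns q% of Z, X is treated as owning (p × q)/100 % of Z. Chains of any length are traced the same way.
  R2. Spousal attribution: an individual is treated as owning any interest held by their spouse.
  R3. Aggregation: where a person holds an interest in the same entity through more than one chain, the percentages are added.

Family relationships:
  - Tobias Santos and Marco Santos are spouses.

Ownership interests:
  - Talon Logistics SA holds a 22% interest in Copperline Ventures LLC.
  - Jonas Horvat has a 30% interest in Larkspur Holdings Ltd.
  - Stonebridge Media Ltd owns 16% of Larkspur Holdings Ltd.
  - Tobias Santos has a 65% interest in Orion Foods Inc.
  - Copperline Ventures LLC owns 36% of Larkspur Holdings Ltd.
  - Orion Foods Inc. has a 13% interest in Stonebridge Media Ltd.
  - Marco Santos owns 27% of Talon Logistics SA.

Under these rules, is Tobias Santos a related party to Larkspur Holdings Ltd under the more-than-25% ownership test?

No

By spousal attribution (R2), Tobias Santos is treated as owning Marco Santos's 27% interest in Talon Logistics SA.
Chain via Orion Foods Inc. → Stonebridge Media Ltd (R1): 65% × 13% × 16% = 1.352% of Larkspur Holdings Ltd.
Chain via Talon Logistics SA → Copperline Ventures LLC (R1): 27% × 22% × 36% = 2.1384% of Larkspur Holdings Ltd.
Aggregating (R3): 1.352% + 2.1384% = 3.4904%.
3.4904% does not exceed the 25% threshold, so Tobias is not a related party to Larkspur Holdings Ltd.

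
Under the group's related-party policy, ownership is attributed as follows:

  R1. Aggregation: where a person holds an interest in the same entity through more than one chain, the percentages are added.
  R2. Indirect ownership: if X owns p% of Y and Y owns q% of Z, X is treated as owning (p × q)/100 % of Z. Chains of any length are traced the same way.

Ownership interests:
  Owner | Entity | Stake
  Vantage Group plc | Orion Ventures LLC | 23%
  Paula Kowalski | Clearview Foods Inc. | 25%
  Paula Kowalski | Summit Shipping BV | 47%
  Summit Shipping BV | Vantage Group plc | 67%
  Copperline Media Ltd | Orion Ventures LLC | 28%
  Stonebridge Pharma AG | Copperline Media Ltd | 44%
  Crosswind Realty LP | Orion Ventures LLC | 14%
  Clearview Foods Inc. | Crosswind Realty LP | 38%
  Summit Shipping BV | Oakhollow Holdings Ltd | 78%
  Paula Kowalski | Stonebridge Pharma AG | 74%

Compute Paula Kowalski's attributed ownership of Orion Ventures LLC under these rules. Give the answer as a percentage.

17.6895%

Chain via Stonebridge Pharma AG → Copperline Media Ltd (R2): 74% × 44% × 28% = 9.1168% of Orion Ventures LLC.
Chain via Summit Shipping BV → Vantage Group plc (R2): 47% × 67% × 23% = 7.2427% of Orion Ventures LLC.
Chain via Clearview Foods Inc. → Crosswind Realty LP (R2): 25% × 38% × 14% = 1.33% of Orion Ventures LLC.
Aggregating (R1): 9.1168% + 7.2427% + 1.33% = 17.6895%.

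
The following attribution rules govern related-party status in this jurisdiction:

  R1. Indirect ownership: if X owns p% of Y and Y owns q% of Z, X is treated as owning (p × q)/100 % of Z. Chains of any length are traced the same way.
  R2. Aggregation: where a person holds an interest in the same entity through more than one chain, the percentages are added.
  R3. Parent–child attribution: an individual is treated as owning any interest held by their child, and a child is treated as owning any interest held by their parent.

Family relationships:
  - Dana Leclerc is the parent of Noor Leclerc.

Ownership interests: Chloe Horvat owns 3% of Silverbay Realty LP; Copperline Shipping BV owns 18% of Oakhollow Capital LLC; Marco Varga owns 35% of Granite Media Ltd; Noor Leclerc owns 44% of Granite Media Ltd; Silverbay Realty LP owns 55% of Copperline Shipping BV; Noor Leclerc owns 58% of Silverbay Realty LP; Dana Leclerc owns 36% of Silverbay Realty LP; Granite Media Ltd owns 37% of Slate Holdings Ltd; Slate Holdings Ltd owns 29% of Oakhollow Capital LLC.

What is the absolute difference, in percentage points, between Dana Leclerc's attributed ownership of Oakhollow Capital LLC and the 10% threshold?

By parent–child attribution (R3), Dana Leclerc is treated as also owning Noor Leclerc's interest in Silverbay Realty LP, giving 36% + 58% = 94%.
By parent–child attribution (R3), Dana Leclerc is treated as owning Noor Leclerc's 44% interest in Granite Media Ltd.
Chain via Silverbay Realty LP → Copperline Shipping BV (R1): 94% × 55% × 18% = 9.306% of Oakhollow Capital LLC.
Chain via Granite Media Ltd → Slate Holdings Ltd (R1): 44% × 37% × 29% = 4.7212% of Oakhollow Capital LLC.
Aggregating (R2): 9.306% + 4.7212% = 14.0272%.
14.0272% exceeds the 10% threshold by 4.0272 percentage points.

4.0272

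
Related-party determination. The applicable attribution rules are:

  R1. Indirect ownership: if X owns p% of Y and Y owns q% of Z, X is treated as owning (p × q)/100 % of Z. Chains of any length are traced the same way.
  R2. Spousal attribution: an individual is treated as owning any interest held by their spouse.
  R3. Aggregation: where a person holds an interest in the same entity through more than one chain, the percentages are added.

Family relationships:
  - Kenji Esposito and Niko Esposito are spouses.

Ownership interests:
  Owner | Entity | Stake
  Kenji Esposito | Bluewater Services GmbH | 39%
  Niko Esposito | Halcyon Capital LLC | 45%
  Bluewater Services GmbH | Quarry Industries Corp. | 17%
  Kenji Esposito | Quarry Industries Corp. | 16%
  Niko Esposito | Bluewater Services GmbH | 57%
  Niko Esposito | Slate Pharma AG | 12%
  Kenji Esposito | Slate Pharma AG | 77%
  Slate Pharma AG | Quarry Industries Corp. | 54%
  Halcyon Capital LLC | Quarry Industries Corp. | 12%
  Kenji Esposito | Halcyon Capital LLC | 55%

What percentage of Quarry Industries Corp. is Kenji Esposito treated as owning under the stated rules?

By spousal attribution (R2), Kenji Esposito is treated as also owning Niko Esposito's interest in Halcyon Capital LLC, giving 55% + 45% = 100%.
By spousal attribution (R2), Kenji Esposito is treated as also owning Niko Esposito's interest in Slate Pharma AG, giving 77% + 12% = 89%.
By spousal attribution (R2), Kenji Esposito is treated as also owning Niko Esposito's interest in Bluewater Services GmbH, giving 39% + 57% = 96%.
Chain via Halcyon Capital LLC (R1): 100% × 12% = 12% of Quarry Industries Corp.
Chain via Slate Pharma AG (R1): 89% × 54% = 48.06% of Quarry Industries Corp.
Chain via Bluewater Services GmbH (R1): 96% × 17% = 16.32% of Quarry Industries Corp.
Direct interest in Quarry Industries Corp: 16%.
Aggregating (R3): 12% + 48.06% + 16.32% + 16% = 92.38%.

92.38%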